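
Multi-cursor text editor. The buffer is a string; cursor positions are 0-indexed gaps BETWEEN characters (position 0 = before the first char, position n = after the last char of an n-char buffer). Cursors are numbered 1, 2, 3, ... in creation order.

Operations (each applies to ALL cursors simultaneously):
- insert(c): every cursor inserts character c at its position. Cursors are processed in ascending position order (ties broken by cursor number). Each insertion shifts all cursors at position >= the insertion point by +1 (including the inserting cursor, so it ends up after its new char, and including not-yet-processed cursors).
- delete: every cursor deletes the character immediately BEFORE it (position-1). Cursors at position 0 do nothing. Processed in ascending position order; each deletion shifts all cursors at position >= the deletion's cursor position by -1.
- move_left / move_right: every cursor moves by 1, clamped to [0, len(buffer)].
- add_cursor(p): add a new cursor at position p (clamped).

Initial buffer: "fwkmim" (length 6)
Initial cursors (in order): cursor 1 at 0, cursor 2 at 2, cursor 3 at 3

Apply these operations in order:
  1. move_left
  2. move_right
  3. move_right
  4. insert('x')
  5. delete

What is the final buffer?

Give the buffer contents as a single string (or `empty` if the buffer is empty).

Answer: fwkmim

Derivation:
After op 1 (move_left): buffer="fwkmim" (len 6), cursors c1@0 c2@1 c3@2, authorship ......
After op 2 (move_right): buffer="fwkmim" (len 6), cursors c1@1 c2@2 c3@3, authorship ......
After op 3 (move_right): buffer="fwkmim" (len 6), cursors c1@2 c2@3 c3@4, authorship ......
After op 4 (insert('x')): buffer="fwxkxmxim" (len 9), cursors c1@3 c2@5 c3@7, authorship ..1.2.3..
After op 5 (delete): buffer="fwkmim" (len 6), cursors c1@2 c2@3 c3@4, authorship ......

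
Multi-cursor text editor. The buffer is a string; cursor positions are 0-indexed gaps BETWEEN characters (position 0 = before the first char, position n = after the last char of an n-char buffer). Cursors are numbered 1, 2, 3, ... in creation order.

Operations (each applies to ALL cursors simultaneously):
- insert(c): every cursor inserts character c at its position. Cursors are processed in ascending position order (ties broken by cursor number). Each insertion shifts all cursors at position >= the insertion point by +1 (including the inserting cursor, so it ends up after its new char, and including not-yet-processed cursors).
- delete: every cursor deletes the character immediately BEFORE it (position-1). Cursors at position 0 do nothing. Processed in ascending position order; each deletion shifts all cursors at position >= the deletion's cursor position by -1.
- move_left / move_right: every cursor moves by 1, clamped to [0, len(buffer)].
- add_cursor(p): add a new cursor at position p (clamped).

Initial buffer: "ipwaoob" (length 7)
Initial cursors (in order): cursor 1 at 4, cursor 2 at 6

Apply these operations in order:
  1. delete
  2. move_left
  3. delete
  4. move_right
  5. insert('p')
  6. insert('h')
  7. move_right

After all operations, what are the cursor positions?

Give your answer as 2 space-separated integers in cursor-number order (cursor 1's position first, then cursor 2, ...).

Answer: 7 7

Derivation:
After op 1 (delete): buffer="ipwob" (len 5), cursors c1@3 c2@4, authorship .....
After op 2 (move_left): buffer="ipwob" (len 5), cursors c1@2 c2@3, authorship .....
After op 3 (delete): buffer="iob" (len 3), cursors c1@1 c2@1, authorship ...
After op 4 (move_right): buffer="iob" (len 3), cursors c1@2 c2@2, authorship ...
After op 5 (insert('p')): buffer="ioppb" (len 5), cursors c1@4 c2@4, authorship ..12.
After op 6 (insert('h')): buffer="iopphhb" (len 7), cursors c1@6 c2@6, authorship ..1212.
After op 7 (move_right): buffer="iopphhb" (len 7), cursors c1@7 c2@7, authorship ..1212.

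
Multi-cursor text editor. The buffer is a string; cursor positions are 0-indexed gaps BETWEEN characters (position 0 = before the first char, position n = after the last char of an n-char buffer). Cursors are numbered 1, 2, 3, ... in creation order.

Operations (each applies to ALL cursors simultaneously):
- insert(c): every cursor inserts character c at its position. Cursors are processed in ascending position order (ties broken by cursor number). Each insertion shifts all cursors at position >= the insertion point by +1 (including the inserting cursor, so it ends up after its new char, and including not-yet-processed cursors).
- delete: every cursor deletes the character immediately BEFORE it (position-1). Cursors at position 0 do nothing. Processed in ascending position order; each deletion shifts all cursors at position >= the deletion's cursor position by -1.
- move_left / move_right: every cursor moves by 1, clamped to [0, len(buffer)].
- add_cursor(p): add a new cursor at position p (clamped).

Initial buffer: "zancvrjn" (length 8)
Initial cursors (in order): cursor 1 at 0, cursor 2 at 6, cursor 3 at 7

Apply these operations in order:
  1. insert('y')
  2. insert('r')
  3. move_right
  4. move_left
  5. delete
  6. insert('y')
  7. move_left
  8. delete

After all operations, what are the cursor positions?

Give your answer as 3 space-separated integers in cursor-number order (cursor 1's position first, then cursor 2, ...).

After op 1 (insert('y')): buffer="yzancvryjyn" (len 11), cursors c1@1 c2@8 c3@10, authorship 1......2.3.
After op 2 (insert('r')): buffer="yrzancvryrjyrn" (len 14), cursors c1@2 c2@10 c3@13, authorship 11......22.33.
After op 3 (move_right): buffer="yrzancvryrjyrn" (len 14), cursors c1@3 c2@11 c3@14, authorship 11......22.33.
After op 4 (move_left): buffer="yrzancvryrjyrn" (len 14), cursors c1@2 c2@10 c3@13, authorship 11......22.33.
After op 5 (delete): buffer="yzancvryjyn" (len 11), cursors c1@1 c2@8 c3@10, authorship 1......2.3.
After op 6 (insert('y')): buffer="yyzancvryyjyyn" (len 14), cursors c1@2 c2@10 c3@13, authorship 11......22.33.
After op 7 (move_left): buffer="yyzancvryyjyyn" (len 14), cursors c1@1 c2@9 c3@12, authorship 11......22.33.
After op 8 (delete): buffer="yzancvryjyn" (len 11), cursors c1@0 c2@7 c3@9, authorship 1......2.3.

Answer: 0 7 9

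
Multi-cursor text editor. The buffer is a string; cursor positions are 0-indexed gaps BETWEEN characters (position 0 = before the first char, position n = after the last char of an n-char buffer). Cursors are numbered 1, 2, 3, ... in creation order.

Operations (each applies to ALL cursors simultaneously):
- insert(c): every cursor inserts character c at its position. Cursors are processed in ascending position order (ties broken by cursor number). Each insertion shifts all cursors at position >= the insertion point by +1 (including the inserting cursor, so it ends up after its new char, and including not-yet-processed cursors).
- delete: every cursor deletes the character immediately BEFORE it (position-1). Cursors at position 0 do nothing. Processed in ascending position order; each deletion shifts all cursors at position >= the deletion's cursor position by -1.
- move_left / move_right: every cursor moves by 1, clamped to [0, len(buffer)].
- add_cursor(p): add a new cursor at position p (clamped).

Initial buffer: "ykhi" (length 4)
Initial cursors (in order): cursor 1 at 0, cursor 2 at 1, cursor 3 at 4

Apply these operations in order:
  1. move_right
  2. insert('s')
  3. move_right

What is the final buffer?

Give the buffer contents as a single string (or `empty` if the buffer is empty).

Answer: yskshis

Derivation:
After op 1 (move_right): buffer="ykhi" (len 4), cursors c1@1 c2@2 c3@4, authorship ....
After op 2 (insert('s')): buffer="yskshis" (len 7), cursors c1@2 c2@4 c3@7, authorship .1.2..3
After op 3 (move_right): buffer="yskshis" (len 7), cursors c1@3 c2@5 c3@7, authorship .1.2..3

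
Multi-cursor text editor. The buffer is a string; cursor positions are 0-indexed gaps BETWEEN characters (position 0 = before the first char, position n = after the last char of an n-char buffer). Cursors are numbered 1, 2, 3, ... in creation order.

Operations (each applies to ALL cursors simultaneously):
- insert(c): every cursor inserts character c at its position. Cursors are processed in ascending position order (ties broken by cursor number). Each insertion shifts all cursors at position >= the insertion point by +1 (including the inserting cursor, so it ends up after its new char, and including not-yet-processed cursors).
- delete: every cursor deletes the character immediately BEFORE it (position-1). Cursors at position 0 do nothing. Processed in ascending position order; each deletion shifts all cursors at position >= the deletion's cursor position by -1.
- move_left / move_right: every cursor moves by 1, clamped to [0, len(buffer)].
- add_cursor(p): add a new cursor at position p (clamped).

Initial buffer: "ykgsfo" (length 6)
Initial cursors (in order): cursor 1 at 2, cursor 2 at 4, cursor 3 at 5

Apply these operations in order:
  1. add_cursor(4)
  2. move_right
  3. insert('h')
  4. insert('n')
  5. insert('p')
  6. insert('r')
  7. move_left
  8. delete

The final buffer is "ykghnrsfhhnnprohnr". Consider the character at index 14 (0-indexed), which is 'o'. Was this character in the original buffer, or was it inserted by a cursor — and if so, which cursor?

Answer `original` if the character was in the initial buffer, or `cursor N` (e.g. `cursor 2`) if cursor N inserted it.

After op 1 (add_cursor(4)): buffer="ykgsfo" (len 6), cursors c1@2 c2@4 c4@4 c3@5, authorship ......
After op 2 (move_right): buffer="ykgsfo" (len 6), cursors c1@3 c2@5 c4@5 c3@6, authorship ......
After op 3 (insert('h')): buffer="ykghsfhhoh" (len 10), cursors c1@4 c2@8 c4@8 c3@10, authorship ...1..24.3
After op 4 (insert('n')): buffer="ykghnsfhhnnohn" (len 14), cursors c1@5 c2@11 c4@11 c3@14, authorship ...11..2424.33
After op 5 (insert('p')): buffer="ykghnpsfhhnnppohnp" (len 18), cursors c1@6 c2@14 c4@14 c3@18, authorship ...111..242424.333
After op 6 (insert('r')): buffer="ykghnprsfhhnnpprrohnpr" (len 22), cursors c1@7 c2@17 c4@17 c3@22, authorship ...1111..24242424.3333
After op 7 (move_left): buffer="ykghnprsfhhnnpprrohnpr" (len 22), cursors c1@6 c2@16 c4@16 c3@21, authorship ...1111..24242424.3333
After op 8 (delete): buffer="ykghnrsfhhnnprohnr" (len 18), cursors c1@5 c2@13 c4@13 c3@17, authorship ...111..242424.333
Authorship (.=original, N=cursor N): . . . 1 1 1 . . 2 4 2 4 2 4 . 3 3 3
Index 14: author = original

Answer: original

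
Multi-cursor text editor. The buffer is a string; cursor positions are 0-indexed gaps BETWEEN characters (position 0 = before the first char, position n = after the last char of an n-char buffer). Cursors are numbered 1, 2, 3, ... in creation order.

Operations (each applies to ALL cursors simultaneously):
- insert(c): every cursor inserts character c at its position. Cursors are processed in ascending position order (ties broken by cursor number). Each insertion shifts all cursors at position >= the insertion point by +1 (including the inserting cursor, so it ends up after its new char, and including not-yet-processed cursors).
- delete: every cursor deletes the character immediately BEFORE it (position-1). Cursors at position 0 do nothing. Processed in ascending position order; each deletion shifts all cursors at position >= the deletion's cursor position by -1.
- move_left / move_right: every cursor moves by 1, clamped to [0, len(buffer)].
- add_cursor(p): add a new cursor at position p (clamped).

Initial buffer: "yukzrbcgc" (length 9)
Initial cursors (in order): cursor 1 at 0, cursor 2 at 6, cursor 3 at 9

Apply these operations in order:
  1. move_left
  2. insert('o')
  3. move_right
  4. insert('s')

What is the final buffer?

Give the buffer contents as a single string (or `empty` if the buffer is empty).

After op 1 (move_left): buffer="yukzrbcgc" (len 9), cursors c1@0 c2@5 c3@8, authorship .........
After op 2 (insert('o')): buffer="oyukzrobcgoc" (len 12), cursors c1@1 c2@7 c3@11, authorship 1.....2...3.
After op 3 (move_right): buffer="oyukzrobcgoc" (len 12), cursors c1@2 c2@8 c3@12, authorship 1.....2...3.
After op 4 (insert('s')): buffer="oysukzrobscgocs" (len 15), cursors c1@3 c2@10 c3@15, authorship 1.1....2.2..3.3

Answer: oysukzrobscgocs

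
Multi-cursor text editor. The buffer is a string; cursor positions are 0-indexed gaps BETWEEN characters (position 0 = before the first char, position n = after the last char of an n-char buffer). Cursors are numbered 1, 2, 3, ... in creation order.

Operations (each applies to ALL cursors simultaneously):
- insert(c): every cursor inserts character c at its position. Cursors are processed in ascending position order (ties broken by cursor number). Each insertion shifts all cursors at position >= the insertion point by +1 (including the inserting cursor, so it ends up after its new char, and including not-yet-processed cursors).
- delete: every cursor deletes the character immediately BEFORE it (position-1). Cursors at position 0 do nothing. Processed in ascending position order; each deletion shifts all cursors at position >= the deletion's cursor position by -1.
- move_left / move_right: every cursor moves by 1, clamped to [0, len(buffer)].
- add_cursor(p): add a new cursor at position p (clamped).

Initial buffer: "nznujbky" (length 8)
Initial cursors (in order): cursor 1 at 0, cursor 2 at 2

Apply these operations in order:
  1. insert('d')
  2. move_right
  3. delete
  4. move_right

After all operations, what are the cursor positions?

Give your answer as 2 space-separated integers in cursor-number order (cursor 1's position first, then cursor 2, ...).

After op 1 (insert('d')): buffer="dnzdnujbky" (len 10), cursors c1@1 c2@4, authorship 1..2......
After op 2 (move_right): buffer="dnzdnujbky" (len 10), cursors c1@2 c2@5, authorship 1..2......
After op 3 (delete): buffer="dzdujbky" (len 8), cursors c1@1 c2@3, authorship 1.2.....
After op 4 (move_right): buffer="dzdujbky" (len 8), cursors c1@2 c2@4, authorship 1.2.....

Answer: 2 4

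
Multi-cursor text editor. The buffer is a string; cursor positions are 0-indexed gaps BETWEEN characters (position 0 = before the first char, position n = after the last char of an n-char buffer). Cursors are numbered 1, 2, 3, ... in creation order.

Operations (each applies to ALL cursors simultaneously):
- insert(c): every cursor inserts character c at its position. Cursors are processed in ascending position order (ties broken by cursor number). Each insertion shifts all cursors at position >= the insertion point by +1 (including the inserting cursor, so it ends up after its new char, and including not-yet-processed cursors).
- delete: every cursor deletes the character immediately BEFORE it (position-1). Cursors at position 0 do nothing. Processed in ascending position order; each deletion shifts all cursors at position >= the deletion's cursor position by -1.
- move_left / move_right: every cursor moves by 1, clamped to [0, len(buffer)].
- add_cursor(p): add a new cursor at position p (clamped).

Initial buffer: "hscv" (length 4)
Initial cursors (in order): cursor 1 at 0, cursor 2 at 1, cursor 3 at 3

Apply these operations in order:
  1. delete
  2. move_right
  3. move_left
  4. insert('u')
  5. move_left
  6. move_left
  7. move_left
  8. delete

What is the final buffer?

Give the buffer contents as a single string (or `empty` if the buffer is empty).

Answer: usuv

Derivation:
After op 1 (delete): buffer="sv" (len 2), cursors c1@0 c2@0 c3@1, authorship ..
After op 2 (move_right): buffer="sv" (len 2), cursors c1@1 c2@1 c3@2, authorship ..
After op 3 (move_left): buffer="sv" (len 2), cursors c1@0 c2@0 c3@1, authorship ..
After op 4 (insert('u')): buffer="uusuv" (len 5), cursors c1@2 c2@2 c3@4, authorship 12.3.
After op 5 (move_left): buffer="uusuv" (len 5), cursors c1@1 c2@1 c3@3, authorship 12.3.
After op 6 (move_left): buffer="uusuv" (len 5), cursors c1@0 c2@0 c3@2, authorship 12.3.
After op 7 (move_left): buffer="uusuv" (len 5), cursors c1@0 c2@0 c3@1, authorship 12.3.
After op 8 (delete): buffer="usuv" (len 4), cursors c1@0 c2@0 c3@0, authorship 2.3.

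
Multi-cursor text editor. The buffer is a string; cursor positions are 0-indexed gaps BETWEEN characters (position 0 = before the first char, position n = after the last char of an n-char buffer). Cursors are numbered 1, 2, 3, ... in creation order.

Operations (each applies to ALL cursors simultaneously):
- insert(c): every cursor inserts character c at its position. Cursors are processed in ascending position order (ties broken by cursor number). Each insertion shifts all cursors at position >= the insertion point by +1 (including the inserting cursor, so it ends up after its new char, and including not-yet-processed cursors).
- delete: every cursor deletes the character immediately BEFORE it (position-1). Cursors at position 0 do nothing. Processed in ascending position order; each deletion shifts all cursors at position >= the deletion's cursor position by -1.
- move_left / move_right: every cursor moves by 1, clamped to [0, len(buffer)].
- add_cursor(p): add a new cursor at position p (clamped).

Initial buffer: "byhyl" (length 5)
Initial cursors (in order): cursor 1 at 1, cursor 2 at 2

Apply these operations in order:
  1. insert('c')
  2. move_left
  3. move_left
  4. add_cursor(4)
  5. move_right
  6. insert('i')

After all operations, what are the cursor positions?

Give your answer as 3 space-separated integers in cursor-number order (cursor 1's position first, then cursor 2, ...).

Answer: 2 5 8

Derivation:
After op 1 (insert('c')): buffer="bcychyl" (len 7), cursors c1@2 c2@4, authorship .1.2...
After op 2 (move_left): buffer="bcychyl" (len 7), cursors c1@1 c2@3, authorship .1.2...
After op 3 (move_left): buffer="bcychyl" (len 7), cursors c1@0 c2@2, authorship .1.2...
After op 4 (add_cursor(4)): buffer="bcychyl" (len 7), cursors c1@0 c2@2 c3@4, authorship .1.2...
After op 5 (move_right): buffer="bcychyl" (len 7), cursors c1@1 c2@3 c3@5, authorship .1.2...
After op 6 (insert('i')): buffer="bicyichiyl" (len 10), cursors c1@2 c2@5 c3@8, authorship .11.22.3..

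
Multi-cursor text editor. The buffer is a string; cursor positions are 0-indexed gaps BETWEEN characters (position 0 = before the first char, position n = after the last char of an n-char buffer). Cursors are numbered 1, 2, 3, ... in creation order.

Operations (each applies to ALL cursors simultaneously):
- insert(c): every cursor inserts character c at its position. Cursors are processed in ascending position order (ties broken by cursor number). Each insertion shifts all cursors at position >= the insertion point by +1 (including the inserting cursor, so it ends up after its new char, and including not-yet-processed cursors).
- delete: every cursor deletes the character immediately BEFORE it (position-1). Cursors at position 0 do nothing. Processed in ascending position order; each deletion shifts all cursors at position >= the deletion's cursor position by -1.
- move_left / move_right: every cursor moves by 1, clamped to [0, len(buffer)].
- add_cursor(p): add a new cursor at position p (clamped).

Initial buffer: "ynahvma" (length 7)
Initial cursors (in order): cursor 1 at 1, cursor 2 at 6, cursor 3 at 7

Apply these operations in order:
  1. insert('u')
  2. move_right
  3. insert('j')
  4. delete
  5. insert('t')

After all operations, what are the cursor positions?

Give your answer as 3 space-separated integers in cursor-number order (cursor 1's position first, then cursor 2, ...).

Answer: 4 11 13

Derivation:
After op 1 (insert('u')): buffer="yunahvmuau" (len 10), cursors c1@2 c2@8 c3@10, authorship .1.....2.3
After op 2 (move_right): buffer="yunahvmuau" (len 10), cursors c1@3 c2@9 c3@10, authorship .1.....2.3
After op 3 (insert('j')): buffer="yunjahvmuajuj" (len 13), cursors c1@4 c2@11 c3@13, authorship .1.1....2.233
After op 4 (delete): buffer="yunahvmuau" (len 10), cursors c1@3 c2@9 c3@10, authorship .1.....2.3
After op 5 (insert('t')): buffer="yuntahvmuatut" (len 13), cursors c1@4 c2@11 c3@13, authorship .1.1....2.233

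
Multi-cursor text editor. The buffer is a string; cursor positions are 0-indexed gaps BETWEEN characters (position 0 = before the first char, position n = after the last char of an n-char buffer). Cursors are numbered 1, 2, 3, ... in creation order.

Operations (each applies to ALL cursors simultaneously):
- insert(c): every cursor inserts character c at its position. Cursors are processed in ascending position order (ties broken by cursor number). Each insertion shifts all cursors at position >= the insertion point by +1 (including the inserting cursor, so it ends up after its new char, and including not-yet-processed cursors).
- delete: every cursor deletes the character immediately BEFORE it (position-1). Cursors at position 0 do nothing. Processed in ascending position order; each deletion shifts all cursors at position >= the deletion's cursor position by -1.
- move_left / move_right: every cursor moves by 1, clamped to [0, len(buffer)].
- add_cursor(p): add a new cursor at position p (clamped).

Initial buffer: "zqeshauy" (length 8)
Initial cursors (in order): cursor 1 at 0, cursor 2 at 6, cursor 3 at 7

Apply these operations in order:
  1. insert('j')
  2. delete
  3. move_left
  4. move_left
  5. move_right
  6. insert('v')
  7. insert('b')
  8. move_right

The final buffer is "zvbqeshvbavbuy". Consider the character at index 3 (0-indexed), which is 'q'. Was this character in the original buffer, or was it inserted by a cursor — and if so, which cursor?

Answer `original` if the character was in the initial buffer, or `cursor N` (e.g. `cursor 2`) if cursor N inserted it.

Answer: original

Derivation:
After op 1 (insert('j')): buffer="jzqeshajujy" (len 11), cursors c1@1 c2@8 c3@10, authorship 1......2.3.
After op 2 (delete): buffer="zqeshauy" (len 8), cursors c1@0 c2@6 c3@7, authorship ........
After op 3 (move_left): buffer="zqeshauy" (len 8), cursors c1@0 c2@5 c3@6, authorship ........
After op 4 (move_left): buffer="zqeshauy" (len 8), cursors c1@0 c2@4 c3@5, authorship ........
After op 5 (move_right): buffer="zqeshauy" (len 8), cursors c1@1 c2@5 c3@6, authorship ........
After op 6 (insert('v')): buffer="zvqeshvavuy" (len 11), cursors c1@2 c2@7 c3@9, authorship .1....2.3..
After op 7 (insert('b')): buffer="zvbqeshvbavbuy" (len 14), cursors c1@3 c2@9 c3@12, authorship .11....22.33..
After op 8 (move_right): buffer="zvbqeshvbavbuy" (len 14), cursors c1@4 c2@10 c3@13, authorship .11....22.33..
Authorship (.=original, N=cursor N): . 1 1 . . . . 2 2 . 3 3 . .
Index 3: author = original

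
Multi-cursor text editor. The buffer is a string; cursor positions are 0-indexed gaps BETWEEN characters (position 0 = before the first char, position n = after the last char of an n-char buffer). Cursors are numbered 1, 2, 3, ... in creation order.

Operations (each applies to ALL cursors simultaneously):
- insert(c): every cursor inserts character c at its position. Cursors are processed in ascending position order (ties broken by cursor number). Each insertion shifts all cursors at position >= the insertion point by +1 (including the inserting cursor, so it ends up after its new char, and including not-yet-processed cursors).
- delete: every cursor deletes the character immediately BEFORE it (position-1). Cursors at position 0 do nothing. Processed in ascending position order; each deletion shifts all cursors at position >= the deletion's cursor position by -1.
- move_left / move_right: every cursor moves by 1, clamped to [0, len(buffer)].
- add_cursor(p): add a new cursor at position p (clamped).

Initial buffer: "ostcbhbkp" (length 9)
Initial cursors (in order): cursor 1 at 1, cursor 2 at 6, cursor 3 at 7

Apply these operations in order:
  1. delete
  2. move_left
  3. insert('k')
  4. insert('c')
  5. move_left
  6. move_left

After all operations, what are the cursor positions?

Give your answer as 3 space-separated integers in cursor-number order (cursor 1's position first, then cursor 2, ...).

After op 1 (delete): buffer="stcbkp" (len 6), cursors c1@0 c2@4 c3@4, authorship ......
After op 2 (move_left): buffer="stcbkp" (len 6), cursors c1@0 c2@3 c3@3, authorship ......
After op 3 (insert('k')): buffer="kstckkbkp" (len 9), cursors c1@1 c2@6 c3@6, authorship 1...23...
After op 4 (insert('c')): buffer="kcstckkccbkp" (len 12), cursors c1@2 c2@9 c3@9, authorship 11...2323...
After op 5 (move_left): buffer="kcstckkccbkp" (len 12), cursors c1@1 c2@8 c3@8, authorship 11...2323...
After op 6 (move_left): buffer="kcstckkccbkp" (len 12), cursors c1@0 c2@7 c3@7, authorship 11...2323...

Answer: 0 7 7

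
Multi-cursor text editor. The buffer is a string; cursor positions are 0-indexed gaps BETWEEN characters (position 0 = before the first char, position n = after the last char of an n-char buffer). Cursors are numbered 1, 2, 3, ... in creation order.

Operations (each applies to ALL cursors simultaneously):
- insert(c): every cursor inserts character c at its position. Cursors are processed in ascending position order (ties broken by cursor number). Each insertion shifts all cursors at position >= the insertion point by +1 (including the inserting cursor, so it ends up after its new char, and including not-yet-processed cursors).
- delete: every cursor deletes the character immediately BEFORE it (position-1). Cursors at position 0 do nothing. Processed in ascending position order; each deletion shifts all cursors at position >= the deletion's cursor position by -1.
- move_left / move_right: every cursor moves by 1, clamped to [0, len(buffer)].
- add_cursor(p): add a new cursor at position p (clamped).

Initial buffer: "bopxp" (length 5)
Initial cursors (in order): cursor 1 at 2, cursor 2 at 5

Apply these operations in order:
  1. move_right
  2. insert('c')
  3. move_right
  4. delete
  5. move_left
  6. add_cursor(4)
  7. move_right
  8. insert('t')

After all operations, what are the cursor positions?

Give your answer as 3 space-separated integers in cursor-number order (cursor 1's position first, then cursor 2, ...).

After op 1 (move_right): buffer="bopxp" (len 5), cursors c1@3 c2@5, authorship .....
After op 2 (insert('c')): buffer="bopcxpc" (len 7), cursors c1@4 c2@7, authorship ...1..2
After op 3 (move_right): buffer="bopcxpc" (len 7), cursors c1@5 c2@7, authorship ...1..2
After op 4 (delete): buffer="bopcp" (len 5), cursors c1@4 c2@5, authorship ...1.
After op 5 (move_left): buffer="bopcp" (len 5), cursors c1@3 c2@4, authorship ...1.
After op 6 (add_cursor(4)): buffer="bopcp" (len 5), cursors c1@3 c2@4 c3@4, authorship ...1.
After op 7 (move_right): buffer="bopcp" (len 5), cursors c1@4 c2@5 c3@5, authorship ...1.
After op 8 (insert('t')): buffer="bopctptt" (len 8), cursors c1@5 c2@8 c3@8, authorship ...11.23

Answer: 5 8 8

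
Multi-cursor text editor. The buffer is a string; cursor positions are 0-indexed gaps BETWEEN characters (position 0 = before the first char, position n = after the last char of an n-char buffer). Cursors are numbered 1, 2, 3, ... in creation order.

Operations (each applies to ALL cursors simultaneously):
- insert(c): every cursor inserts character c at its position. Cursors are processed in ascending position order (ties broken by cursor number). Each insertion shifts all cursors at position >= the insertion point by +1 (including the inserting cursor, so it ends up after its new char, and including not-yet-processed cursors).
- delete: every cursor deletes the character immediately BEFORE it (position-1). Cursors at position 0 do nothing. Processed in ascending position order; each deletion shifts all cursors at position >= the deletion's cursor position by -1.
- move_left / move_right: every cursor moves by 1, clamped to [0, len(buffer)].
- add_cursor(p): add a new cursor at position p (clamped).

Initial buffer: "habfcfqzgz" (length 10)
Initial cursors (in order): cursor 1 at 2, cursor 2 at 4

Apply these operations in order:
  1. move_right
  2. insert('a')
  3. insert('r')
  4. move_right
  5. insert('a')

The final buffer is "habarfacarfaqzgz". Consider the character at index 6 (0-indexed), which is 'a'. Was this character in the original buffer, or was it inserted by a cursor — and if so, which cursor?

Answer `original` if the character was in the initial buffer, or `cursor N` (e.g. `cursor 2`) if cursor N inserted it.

After op 1 (move_right): buffer="habfcfqzgz" (len 10), cursors c1@3 c2@5, authorship ..........
After op 2 (insert('a')): buffer="habafcafqzgz" (len 12), cursors c1@4 c2@7, authorship ...1..2.....
After op 3 (insert('r')): buffer="habarfcarfqzgz" (len 14), cursors c1@5 c2@9, authorship ...11..22.....
After op 4 (move_right): buffer="habarfcarfqzgz" (len 14), cursors c1@6 c2@10, authorship ...11..22.....
After op 5 (insert('a')): buffer="habarfacarfaqzgz" (len 16), cursors c1@7 c2@12, authorship ...11.1.22.2....
Authorship (.=original, N=cursor N): . . . 1 1 . 1 . 2 2 . 2 . . . .
Index 6: author = 1

Answer: cursor 1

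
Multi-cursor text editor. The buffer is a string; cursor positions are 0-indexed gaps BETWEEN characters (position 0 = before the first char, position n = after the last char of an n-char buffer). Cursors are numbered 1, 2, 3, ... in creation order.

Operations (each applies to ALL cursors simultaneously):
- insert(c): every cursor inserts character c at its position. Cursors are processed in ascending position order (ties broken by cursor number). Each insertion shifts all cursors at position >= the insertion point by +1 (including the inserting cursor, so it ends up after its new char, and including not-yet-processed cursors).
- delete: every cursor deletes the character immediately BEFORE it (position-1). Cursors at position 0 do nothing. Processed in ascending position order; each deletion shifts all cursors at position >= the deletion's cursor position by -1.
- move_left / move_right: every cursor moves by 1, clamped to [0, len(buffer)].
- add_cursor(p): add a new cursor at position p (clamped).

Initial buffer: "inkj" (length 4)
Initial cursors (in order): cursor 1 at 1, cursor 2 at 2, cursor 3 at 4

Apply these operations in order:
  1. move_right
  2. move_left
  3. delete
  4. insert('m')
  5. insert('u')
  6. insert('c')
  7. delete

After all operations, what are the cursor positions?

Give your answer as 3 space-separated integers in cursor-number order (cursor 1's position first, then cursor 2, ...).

After op 1 (move_right): buffer="inkj" (len 4), cursors c1@2 c2@3 c3@4, authorship ....
After op 2 (move_left): buffer="inkj" (len 4), cursors c1@1 c2@2 c3@3, authorship ....
After op 3 (delete): buffer="j" (len 1), cursors c1@0 c2@0 c3@0, authorship .
After op 4 (insert('m')): buffer="mmmj" (len 4), cursors c1@3 c2@3 c3@3, authorship 123.
After op 5 (insert('u')): buffer="mmmuuuj" (len 7), cursors c1@6 c2@6 c3@6, authorship 123123.
After op 6 (insert('c')): buffer="mmmuuucccj" (len 10), cursors c1@9 c2@9 c3@9, authorship 123123123.
After op 7 (delete): buffer="mmmuuuj" (len 7), cursors c1@6 c2@6 c3@6, authorship 123123.

Answer: 6 6 6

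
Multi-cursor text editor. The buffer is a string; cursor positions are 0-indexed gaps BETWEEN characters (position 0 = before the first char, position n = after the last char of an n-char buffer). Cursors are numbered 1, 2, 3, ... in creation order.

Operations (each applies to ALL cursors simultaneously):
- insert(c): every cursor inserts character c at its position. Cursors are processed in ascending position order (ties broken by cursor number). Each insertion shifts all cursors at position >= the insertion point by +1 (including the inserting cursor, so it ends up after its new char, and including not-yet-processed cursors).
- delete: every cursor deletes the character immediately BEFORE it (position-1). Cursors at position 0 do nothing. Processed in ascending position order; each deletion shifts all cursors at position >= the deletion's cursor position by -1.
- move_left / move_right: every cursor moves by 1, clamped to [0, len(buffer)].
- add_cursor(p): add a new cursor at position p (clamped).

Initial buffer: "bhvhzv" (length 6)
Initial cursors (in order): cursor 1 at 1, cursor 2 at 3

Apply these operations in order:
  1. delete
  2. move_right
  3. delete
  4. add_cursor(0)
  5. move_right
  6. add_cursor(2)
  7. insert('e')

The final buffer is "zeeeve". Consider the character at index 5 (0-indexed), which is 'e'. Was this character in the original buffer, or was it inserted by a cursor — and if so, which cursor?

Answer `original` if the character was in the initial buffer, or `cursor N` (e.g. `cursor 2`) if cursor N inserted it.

After op 1 (delete): buffer="hhzv" (len 4), cursors c1@0 c2@1, authorship ....
After op 2 (move_right): buffer="hhzv" (len 4), cursors c1@1 c2@2, authorship ....
After op 3 (delete): buffer="zv" (len 2), cursors c1@0 c2@0, authorship ..
After op 4 (add_cursor(0)): buffer="zv" (len 2), cursors c1@0 c2@0 c3@0, authorship ..
After op 5 (move_right): buffer="zv" (len 2), cursors c1@1 c2@1 c3@1, authorship ..
After op 6 (add_cursor(2)): buffer="zv" (len 2), cursors c1@1 c2@1 c3@1 c4@2, authorship ..
After op 7 (insert('e')): buffer="zeeeve" (len 6), cursors c1@4 c2@4 c3@4 c4@6, authorship .123.4
Authorship (.=original, N=cursor N): . 1 2 3 . 4
Index 5: author = 4

Answer: cursor 4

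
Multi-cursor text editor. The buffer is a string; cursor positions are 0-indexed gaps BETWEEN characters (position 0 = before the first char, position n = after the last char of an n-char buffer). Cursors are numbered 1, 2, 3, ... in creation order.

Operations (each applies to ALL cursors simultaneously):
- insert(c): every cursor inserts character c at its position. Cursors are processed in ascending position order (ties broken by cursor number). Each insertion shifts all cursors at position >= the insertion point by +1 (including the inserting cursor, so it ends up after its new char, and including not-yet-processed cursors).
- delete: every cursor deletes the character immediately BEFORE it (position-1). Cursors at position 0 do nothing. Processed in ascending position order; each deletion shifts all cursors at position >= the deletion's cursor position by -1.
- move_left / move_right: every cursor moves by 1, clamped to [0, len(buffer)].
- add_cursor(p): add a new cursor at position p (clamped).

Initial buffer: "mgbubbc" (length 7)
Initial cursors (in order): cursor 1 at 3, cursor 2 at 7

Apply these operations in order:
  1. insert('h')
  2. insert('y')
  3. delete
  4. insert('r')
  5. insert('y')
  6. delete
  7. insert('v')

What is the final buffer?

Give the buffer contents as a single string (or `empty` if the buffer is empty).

Answer: mgbhrvubbchrv

Derivation:
After op 1 (insert('h')): buffer="mgbhubbch" (len 9), cursors c1@4 c2@9, authorship ...1....2
After op 2 (insert('y')): buffer="mgbhyubbchy" (len 11), cursors c1@5 c2@11, authorship ...11....22
After op 3 (delete): buffer="mgbhubbch" (len 9), cursors c1@4 c2@9, authorship ...1....2
After op 4 (insert('r')): buffer="mgbhrubbchr" (len 11), cursors c1@5 c2@11, authorship ...11....22
After op 5 (insert('y')): buffer="mgbhryubbchry" (len 13), cursors c1@6 c2@13, authorship ...111....222
After op 6 (delete): buffer="mgbhrubbchr" (len 11), cursors c1@5 c2@11, authorship ...11....22
After op 7 (insert('v')): buffer="mgbhrvubbchrv" (len 13), cursors c1@6 c2@13, authorship ...111....222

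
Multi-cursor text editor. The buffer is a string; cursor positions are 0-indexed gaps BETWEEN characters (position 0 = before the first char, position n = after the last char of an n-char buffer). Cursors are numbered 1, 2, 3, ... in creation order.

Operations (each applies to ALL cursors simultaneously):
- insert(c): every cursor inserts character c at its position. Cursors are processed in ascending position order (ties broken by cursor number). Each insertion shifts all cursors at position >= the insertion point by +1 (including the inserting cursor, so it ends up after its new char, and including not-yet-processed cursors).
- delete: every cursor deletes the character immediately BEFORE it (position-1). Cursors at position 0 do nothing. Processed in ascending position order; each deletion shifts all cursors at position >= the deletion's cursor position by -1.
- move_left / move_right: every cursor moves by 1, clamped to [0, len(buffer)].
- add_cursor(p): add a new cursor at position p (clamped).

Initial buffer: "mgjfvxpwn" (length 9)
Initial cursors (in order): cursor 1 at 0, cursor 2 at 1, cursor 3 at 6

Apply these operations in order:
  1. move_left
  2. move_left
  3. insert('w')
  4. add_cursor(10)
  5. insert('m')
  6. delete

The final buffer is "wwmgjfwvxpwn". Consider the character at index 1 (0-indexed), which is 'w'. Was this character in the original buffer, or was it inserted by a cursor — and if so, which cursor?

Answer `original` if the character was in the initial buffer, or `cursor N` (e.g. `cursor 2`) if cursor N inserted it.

Answer: cursor 2

Derivation:
After op 1 (move_left): buffer="mgjfvxpwn" (len 9), cursors c1@0 c2@0 c3@5, authorship .........
After op 2 (move_left): buffer="mgjfvxpwn" (len 9), cursors c1@0 c2@0 c3@4, authorship .........
After op 3 (insert('w')): buffer="wwmgjfwvxpwn" (len 12), cursors c1@2 c2@2 c3@7, authorship 12....3.....
After op 4 (add_cursor(10)): buffer="wwmgjfwvxpwn" (len 12), cursors c1@2 c2@2 c3@7 c4@10, authorship 12....3.....
After op 5 (insert('m')): buffer="wwmmmgjfwmvxpmwn" (len 16), cursors c1@4 c2@4 c3@10 c4@14, authorship 1212....33...4..
After op 6 (delete): buffer="wwmgjfwvxpwn" (len 12), cursors c1@2 c2@2 c3@7 c4@10, authorship 12....3.....
Authorship (.=original, N=cursor N): 1 2 . . . . 3 . . . . .
Index 1: author = 2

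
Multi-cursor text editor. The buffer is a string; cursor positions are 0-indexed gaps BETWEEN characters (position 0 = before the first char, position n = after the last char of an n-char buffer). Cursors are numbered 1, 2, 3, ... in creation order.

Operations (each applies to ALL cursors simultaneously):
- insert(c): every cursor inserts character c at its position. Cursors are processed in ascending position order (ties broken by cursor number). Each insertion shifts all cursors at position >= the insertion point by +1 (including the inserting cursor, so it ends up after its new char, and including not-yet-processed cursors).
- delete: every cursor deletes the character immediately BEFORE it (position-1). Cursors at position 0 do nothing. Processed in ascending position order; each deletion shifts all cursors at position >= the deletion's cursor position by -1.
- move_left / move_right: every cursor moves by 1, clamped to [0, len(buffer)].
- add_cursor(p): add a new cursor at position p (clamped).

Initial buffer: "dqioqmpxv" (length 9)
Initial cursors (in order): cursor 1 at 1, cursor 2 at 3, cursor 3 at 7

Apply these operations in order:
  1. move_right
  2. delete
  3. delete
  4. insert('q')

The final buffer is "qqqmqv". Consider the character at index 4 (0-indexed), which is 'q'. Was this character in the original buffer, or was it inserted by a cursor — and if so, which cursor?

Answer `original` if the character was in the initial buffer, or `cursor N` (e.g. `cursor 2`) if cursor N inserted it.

Answer: cursor 3

Derivation:
After op 1 (move_right): buffer="dqioqmpxv" (len 9), cursors c1@2 c2@4 c3@8, authorship .........
After op 2 (delete): buffer="diqmpv" (len 6), cursors c1@1 c2@2 c3@5, authorship ......
After op 3 (delete): buffer="qmv" (len 3), cursors c1@0 c2@0 c3@2, authorship ...
After op 4 (insert('q')): buffer="qqqmqv" (len 6), cursors c1@2 c2@2 c3@5, authorship 12..3.
Authorship (.=original, N=cursor N): 1 2 . . 3 .
Index 4: author = 3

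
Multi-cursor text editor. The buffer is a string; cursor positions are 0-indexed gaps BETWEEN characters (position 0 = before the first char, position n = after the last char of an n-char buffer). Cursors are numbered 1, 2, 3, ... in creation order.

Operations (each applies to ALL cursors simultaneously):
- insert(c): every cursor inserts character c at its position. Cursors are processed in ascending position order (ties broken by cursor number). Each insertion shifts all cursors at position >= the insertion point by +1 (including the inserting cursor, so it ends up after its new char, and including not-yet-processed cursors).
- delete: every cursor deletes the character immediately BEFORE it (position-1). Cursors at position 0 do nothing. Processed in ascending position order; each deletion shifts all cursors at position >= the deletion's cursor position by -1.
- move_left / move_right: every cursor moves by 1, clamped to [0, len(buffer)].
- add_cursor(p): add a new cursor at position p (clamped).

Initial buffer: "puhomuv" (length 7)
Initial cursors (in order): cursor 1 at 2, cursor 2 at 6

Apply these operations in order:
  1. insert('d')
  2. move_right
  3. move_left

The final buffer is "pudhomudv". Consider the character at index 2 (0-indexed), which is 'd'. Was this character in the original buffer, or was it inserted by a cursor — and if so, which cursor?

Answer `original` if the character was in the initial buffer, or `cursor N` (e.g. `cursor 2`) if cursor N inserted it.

Answer: cursor 1

Derivation:
After op 1 (insert('d')): buffer="pudhomudv" (len 9), cursors c1@3 c2@8, authorship ..1....2.
After op 2 (move_right): buffer="pudhomudv" (len 9), cursors c1@4 c2@9, authorship ..1....2.
After op 3 (move_left): buffer="pudhomudv" (len 9), cursors c1@3 c2@8, authorship ..1....2.
Authorship (.=original, N=cursor N): . . 1 . . . . 2 .
Index 2: author = 1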